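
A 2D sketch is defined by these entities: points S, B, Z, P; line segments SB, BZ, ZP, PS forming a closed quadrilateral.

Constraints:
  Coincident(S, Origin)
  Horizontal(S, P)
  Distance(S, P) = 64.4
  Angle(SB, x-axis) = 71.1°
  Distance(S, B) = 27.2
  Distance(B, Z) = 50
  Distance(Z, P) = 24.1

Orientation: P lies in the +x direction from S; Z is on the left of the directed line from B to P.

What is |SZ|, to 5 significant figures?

63.257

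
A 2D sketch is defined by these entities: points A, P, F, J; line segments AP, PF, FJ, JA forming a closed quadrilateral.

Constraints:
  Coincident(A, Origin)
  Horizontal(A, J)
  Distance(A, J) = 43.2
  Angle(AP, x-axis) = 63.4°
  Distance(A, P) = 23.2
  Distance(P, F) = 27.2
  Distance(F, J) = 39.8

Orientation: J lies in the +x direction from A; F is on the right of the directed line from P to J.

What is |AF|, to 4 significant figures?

6.807

Checks: |PF| = 27.20 ✓; |FJ| = 39.80 ✓.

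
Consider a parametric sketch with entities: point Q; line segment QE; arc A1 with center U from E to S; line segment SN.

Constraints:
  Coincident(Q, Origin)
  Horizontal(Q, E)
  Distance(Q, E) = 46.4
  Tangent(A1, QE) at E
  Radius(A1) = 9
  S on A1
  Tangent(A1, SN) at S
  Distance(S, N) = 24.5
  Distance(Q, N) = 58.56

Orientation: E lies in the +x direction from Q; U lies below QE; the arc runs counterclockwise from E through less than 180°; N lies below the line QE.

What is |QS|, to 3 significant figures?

39.9

Checks: |US| = 9.000 ✓; ∠(US, SN) = 90.00° ✓; |SN| = 24.50 ✓; |QN| = 58.56 ✓.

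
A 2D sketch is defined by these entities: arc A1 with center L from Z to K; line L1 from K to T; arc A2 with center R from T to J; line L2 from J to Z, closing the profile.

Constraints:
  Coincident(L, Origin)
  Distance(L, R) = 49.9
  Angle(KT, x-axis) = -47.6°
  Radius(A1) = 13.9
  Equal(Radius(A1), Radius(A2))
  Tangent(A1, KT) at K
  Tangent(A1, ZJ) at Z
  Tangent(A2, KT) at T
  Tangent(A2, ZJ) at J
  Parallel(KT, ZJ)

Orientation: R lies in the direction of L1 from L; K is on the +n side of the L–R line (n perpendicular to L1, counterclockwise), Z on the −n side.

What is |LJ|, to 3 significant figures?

51.8

The slot axis is L1's direction at -47.6°, so u = (cos -47.6°, sin -47.6°) = (0.674, -0.738) and n = (−sin -47.6°, cos -47.6°) = (0.738, 0.674). L is at the origin and R lies 49.9 along u from L, so R = 49.9·u = (33.6, -36.8). Tangency of A1 to both parallel lines with radius 13.9 puts K and Z at L ± 13.9·n: K = (10.3, 9.37), Z = (-10.3, -9.37). Equal radii place T and J the same way about R: T = R + 13.9·n = (43.9, -27.5), J = R − 13.9·n = (23.4, -46.2). Then |LJ| = |J − L| = 51.8.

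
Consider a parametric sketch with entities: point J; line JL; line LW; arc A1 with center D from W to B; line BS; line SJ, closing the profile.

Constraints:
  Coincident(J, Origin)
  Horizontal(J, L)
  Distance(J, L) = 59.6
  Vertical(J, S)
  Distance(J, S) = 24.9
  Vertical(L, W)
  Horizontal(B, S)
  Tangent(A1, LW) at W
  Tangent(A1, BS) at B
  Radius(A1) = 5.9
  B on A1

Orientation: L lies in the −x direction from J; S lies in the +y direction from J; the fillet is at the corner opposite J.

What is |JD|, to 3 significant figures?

57.0

JS is vertical with |JS| = 24.9 and S on the +y side, so S = (0.00, 24.9). The virtual corner opposite J is at (-59.6, 24.9). Since A1 is tangent to LW there, DW ⟂ LW and A1 meets BS tangentially, so DB is at right angles to BS, with radius 5.9, so the center D sits 5.9 in from both sides at D = (-53.7, 19.0). Then |JD| = |D − J| = 57.0.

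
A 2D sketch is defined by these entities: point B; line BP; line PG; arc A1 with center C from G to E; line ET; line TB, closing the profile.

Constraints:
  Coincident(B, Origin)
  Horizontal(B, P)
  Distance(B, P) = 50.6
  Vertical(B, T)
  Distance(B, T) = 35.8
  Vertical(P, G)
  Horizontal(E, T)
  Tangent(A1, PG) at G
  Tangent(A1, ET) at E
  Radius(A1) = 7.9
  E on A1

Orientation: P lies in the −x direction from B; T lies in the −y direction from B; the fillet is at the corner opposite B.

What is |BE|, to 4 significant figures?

55.72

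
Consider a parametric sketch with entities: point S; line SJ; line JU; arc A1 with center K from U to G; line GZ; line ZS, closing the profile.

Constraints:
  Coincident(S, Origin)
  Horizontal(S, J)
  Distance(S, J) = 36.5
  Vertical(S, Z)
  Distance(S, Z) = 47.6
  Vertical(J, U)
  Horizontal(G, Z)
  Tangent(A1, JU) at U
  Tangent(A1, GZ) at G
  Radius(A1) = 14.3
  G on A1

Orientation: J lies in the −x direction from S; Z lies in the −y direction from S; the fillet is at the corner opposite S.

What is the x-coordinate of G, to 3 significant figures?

-22.2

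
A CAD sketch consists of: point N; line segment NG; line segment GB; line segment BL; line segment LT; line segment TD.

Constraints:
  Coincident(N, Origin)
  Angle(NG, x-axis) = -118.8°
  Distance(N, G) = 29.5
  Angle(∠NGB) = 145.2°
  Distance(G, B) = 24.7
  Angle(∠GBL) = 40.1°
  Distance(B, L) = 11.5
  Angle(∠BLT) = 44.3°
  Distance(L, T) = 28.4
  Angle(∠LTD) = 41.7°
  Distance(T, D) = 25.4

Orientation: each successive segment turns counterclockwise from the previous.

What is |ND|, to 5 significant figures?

60.358

N is at the origin; NG runs at -118.8° with length 29.5, so G = (-14.212, -25.851). ∠NGB = 145.2° gives GB at -84.000° from the x-axis; with |GB| = 24.7, B = (-11.630, -50.416). ∠GBL = 40.1° gives BL at 55.900° from the x-axis; with |BL| = 11.5, L = (-5.1825, -40.893). ∠BLT = 44.3° gives LT at -168.40° from the x-axis; with |LT| = 28.4, T = (-33.002, -46.604). ∠LTD = 41.7° gives TD at -30.100° from the x-axis; with |TD| = 25.4, D = (-11.028, -59.342). Then |ND| = |D − N| = 60.358.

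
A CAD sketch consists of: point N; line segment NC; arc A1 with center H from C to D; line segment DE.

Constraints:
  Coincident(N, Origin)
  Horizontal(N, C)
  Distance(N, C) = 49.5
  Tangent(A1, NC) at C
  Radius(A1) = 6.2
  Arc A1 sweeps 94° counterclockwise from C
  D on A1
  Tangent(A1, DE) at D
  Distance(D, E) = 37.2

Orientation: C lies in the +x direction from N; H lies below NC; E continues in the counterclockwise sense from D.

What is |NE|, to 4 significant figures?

63.41

On A1, C sits at bearing 90° from H; a 94° counterclockwise sweep puts D at bearing 184°, so D = H + 6.2·(cos 184°, sin 184°) = (43.32, -6.632). A1 meets DE tangentially, so HD is at right angles to DE, so DE runs along (−sin 184°, cos 184°); with |DE| = 37.2, E = (45.91, -43.74). Then |NE| = |E − N| = 63.41.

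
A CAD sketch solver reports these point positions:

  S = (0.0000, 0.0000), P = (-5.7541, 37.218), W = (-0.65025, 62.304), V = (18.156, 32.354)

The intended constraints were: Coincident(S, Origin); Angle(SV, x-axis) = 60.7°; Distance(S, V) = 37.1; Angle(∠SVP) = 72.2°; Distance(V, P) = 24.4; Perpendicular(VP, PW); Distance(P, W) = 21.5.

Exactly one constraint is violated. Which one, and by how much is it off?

Distance(P, W) = 21.5 — off by 4.10.

S = (0.00, 0.00) ✓; SV at 60.70° ✓; |SV| = 37.10 ✓; ∠SVP = 72.20° ✓; |VP| = 24.40 ✓; ∠(VP, PW) = 90.00° ✓; |PW| = 25.60 ✗.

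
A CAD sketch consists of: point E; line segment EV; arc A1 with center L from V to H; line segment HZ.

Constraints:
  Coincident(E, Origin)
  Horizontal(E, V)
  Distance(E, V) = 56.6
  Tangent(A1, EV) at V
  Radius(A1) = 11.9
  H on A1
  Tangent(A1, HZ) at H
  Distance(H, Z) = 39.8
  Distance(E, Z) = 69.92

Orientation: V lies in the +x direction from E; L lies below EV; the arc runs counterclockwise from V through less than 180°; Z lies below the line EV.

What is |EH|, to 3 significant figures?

46.4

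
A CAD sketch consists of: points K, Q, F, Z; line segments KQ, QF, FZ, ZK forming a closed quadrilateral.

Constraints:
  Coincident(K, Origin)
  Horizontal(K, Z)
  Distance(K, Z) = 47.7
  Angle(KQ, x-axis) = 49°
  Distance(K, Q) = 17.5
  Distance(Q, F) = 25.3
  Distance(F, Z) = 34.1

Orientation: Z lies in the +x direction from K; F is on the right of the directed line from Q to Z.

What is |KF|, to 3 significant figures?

19.6

K is at the origin; K and Z share the same y with |KZ| = 47.7 and Z in +x, so Z = (47.7, 0). KQ runs at 49.0° with |KQ| = 17.5, so Q = (11.5, 13.2). F is determined by |QF| = 25.3 and |FZ| = 34.1 together: it lies at the intersection of circle(Q, 25.3) and circle(Z, 34.1). With |QZ| = 38.6, the foot of the radical line on QZ is 12.5 from Q and the perpendicular offset is √(25.3² − 12.5²) = 22.0. Taking the right-of-QZ solution: F = (15.7, -11.7).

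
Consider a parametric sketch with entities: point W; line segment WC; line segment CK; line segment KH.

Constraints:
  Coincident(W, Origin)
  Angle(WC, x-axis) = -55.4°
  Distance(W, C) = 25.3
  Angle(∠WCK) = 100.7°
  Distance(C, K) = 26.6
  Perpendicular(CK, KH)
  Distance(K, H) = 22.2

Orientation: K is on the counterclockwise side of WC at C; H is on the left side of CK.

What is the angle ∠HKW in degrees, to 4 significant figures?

51.54°

∠WCK = 100.7°, so CK runs at -55.4° + (180° − 100.7°) = 23.90° from the x-axis; with |CK| = 26.6, K = C + 26.6·(cos 23.90°, sin 23.90°) = (38.69, -10.05). CK is perpendicular to KH; with |KH| = 22.2 on the left of CK, H = K + 22.2·(-0.4051, 0.9143) = (29.69, 10.25). Then cos ∠HKW = KH·KW / (|KH||KW|), giving 51.54°.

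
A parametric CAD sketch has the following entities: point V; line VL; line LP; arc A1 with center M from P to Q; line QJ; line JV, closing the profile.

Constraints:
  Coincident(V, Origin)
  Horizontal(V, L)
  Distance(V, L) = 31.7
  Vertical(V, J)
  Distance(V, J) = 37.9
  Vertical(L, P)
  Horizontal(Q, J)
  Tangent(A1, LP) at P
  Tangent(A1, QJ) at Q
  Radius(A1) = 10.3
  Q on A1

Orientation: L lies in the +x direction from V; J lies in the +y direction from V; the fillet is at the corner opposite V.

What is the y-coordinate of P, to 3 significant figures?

27.6

V is at the origin; V and L share the same y with |VL| = 31.7 and L on the +x side, so L = (31.7, 0.00). V and J share the same x with |VJ| = 37.9 and J on the +y side, so J = (0.00, 37.9). The virtual corner opposite V is at (31.7, 37.9). A1 meets LP tangentially, so MP is at right angles to LP and the tangent condition forces MQ to be normal to QJ, with radius 10.3, so the center M sits 10.3 in from both sides at M = (21.4, 27.6). That places the tangent points at P = (31.7, 27.6) on LP and Q = (21.4, 37.9) on QJ. So P.y = 27.6.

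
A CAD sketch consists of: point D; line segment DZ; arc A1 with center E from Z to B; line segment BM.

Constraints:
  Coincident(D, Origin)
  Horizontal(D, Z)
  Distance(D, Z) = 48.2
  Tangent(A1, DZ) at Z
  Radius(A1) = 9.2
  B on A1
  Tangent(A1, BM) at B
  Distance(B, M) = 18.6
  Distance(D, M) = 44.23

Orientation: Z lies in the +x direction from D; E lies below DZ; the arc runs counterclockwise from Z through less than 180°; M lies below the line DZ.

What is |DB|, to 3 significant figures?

39.9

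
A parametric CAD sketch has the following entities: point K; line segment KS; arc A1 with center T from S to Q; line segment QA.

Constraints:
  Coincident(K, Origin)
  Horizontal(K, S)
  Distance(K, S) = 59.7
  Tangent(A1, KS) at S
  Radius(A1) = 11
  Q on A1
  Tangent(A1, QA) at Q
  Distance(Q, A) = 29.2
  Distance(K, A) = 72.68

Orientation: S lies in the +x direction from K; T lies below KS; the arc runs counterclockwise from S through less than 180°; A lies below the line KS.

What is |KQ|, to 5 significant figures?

51.487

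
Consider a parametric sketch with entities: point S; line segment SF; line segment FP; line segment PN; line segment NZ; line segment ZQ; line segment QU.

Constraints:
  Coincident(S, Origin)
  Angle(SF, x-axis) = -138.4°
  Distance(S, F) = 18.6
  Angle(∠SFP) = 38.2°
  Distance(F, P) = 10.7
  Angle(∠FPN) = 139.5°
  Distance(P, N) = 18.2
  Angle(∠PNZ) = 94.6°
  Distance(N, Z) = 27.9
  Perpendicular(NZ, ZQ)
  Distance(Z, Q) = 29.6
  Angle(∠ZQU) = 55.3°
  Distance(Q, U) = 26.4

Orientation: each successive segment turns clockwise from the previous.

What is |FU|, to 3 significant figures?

12.3

S is at the origin; SF runs at -138.4° with length 18.6, so F = (-13.9, -12.3). ∠SFP = 38.2° gives FP at 79.8° from the x-axis; with |FP| = 10.7, P = (-12.0, -1.82). ∠FPN = 139.5° gives PN at 39.3° from the x-axis; with |PN| = 18.2, N = (2.07, 9.71). ∠PNZ = 94.6° gives NZ at -46.1° from the x-axis; with |NZ| = 27.9, Z = (21.4, -10.4). NZ ⟂ ZQ, so ZQ runs at -136°; with |ZQ| = 29.6, Q = (0.0873, -30.9). ∠ZQU = 55.3° gives QU at 99.2° from the x-axis; with |QU| = 26.4, U = (-4.13, -4.86). Then |FU| = |U − F| = 12.3.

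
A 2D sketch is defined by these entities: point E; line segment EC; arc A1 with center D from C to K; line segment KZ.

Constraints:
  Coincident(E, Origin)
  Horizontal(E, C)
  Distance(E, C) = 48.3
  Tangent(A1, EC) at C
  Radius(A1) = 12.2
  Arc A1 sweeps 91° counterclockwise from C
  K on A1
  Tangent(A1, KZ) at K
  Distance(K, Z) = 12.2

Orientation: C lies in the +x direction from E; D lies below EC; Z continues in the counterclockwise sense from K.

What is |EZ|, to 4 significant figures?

43.87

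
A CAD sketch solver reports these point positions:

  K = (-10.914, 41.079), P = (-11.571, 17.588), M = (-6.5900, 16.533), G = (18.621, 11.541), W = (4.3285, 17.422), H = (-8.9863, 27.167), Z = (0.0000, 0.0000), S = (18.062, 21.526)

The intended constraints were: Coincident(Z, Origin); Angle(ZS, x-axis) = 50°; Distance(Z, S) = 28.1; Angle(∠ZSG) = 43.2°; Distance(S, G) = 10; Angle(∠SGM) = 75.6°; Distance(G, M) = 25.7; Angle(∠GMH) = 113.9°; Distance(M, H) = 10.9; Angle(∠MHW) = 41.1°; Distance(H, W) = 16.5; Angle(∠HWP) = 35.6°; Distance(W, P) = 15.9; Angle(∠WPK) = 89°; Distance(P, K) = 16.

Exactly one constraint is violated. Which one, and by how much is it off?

Distance(P, K) = 16 — off by 7.50.

Z = (0.00, 0.00) ✓; ZS at 50.00° ✓; |ZS| = 28.10 ✓; ∠ZSG = 43.20° ✓; |SG| = 10.00 ✓; ∠SGM = 75.60° ✓; |GM| = 25.70 ✓; ∠GMH = 113.9° ✓; |MH| = 10.90 ✓; ∠MHW = 41.10° ✓; |HW| = 16.50 ✓; ∠HWP = 35.60° ✓; |WP| = 15.90 ✓; ∠WPK = 89.00° ✓; |PK| = 23.50 ✗.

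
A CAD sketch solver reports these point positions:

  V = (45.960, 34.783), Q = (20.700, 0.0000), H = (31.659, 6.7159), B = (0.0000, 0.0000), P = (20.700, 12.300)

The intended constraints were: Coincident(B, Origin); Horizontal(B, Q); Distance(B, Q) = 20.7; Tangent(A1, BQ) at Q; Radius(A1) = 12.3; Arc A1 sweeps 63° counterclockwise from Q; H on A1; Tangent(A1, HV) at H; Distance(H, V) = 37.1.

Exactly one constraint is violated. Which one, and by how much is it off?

Distance(H, V) = 37.1 — off by 5.60.

B = (0.00, 0.00) ✓; B.y = 0.00, Q.y = 0.00 ✓; |BQ| = 20.70 ✓; ∠(PQ, QB) = 90.00° ✓; |PQ| = 12.30 ✓; bearing(P→H) − bearing(P→Q) = 63.00° ✓; |PH| = 12.30 ✓; ∠(PH, HV) = 90.00° ✓; |HV| = 31.50 ✗.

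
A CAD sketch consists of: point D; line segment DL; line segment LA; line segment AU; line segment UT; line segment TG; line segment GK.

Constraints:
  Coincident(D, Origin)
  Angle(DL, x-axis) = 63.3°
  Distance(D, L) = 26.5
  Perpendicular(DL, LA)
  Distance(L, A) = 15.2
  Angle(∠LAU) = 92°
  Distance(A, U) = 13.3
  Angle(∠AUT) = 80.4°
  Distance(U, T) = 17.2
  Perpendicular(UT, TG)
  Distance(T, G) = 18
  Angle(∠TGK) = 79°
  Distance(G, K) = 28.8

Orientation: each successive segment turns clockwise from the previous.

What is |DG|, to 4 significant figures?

33.34

D is at the origin; DL runs at 63.3° with length 26.5, so L = (11.91, 23.67). DL ⟂ LA, so LA runs at -26.70°; with |LA| = 15.2, A = (25.49, 16.84). ∠LAU = 92.0° gives AU at -114.7° from the x-axis; with |AU| = 13.3, U = (19.93, 4.762). ∠AUT = 80.4° gives UT at 145.7° from the x-axis; with |UT| = 17.2, T = (5.720, 14.45). UT ⟂ TG, so TG runs at 55.70°; with |TG| = 18.0, G = (15.86, 29.32). Then |DG| = |G − D| = 33.34.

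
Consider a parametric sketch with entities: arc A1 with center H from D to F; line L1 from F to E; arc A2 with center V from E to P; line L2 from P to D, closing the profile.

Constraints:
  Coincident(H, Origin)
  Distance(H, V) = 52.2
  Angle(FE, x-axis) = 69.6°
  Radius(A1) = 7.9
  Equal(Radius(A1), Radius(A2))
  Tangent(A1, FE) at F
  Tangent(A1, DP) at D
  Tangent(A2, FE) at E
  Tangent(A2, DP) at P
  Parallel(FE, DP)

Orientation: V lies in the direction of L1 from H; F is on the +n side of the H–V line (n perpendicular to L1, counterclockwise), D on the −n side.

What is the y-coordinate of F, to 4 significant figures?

2.754

The slot axis is L1's direction at 69.6°, so u = (cos 69.6°, sin 69.6°) = (0.3486, 0.9373) and n = (−sin 69.6°, cos 69.6°) = (-0.9373, 0.3486). H is at the origin and V lies 52.2 along u from H, so V = 52.2·u = (18.20, 48.93). Tangency of A1 to both parallel lines with radius 7.9 puts F and D at H ± 7.9·n: F = (-7.405, 2.754), D = (7.405, -2.754). So F.y = 2.754.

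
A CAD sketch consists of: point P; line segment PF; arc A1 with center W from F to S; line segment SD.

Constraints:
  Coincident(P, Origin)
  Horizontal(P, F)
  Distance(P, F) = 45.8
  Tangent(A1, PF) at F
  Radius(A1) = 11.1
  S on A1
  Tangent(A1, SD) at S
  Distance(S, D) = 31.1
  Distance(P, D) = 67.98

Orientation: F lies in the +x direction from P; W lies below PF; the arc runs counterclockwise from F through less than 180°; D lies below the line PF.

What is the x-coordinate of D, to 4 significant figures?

52.25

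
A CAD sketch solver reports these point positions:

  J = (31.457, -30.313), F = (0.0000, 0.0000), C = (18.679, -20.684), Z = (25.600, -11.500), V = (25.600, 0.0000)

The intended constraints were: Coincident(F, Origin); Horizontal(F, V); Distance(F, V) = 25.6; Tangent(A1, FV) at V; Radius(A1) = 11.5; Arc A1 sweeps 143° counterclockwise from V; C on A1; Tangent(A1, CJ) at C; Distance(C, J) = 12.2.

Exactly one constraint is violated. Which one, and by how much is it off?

Distance(C, J) = 12.2 — off by 3.80.

F = (0.00, 0.00) ✓; F.y = 0.00, V.y = 0.00 ✓; |FV| = 25.60 ✓; ∠(ZV, VF) = 90.00° ✓; |ZV| = 11.50 ✓; bearing(Z→C) − bearing(Z→V) = 143.0° ✓; |ZC| = 11.50 ✓; ∠(ZC, CJ) = 90.00° ✓; |CJ| = 16.00 ✗.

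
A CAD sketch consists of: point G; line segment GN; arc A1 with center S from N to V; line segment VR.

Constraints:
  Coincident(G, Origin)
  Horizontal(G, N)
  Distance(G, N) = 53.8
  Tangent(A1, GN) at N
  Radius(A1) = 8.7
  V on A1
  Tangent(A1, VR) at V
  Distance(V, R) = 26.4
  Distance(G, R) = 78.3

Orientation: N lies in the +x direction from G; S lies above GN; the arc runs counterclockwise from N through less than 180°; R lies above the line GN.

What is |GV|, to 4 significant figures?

61.92

Checks: |SN| = 8.700 ✓; |SV| = 8.700 ✓; ∠(SV, VR) = 90.00° ✓; |VR| = 26.40 ✓; |GR| = 78.30 ✓.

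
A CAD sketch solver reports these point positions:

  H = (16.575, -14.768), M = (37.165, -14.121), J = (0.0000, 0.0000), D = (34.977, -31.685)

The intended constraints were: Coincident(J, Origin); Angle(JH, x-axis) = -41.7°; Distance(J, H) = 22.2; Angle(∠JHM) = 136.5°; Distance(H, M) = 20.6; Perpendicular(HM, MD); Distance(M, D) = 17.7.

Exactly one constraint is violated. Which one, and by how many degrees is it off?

Perpendicular(HM, MD) — off by 8.90°.

J = (0.00, 0.00) ✓; JH at -41.70° ✓; |JH| = 22.20 ✓; ∠JHM = 136.5° ✓; |HM| = 20.60 ✓; ∠(HM, MD) = 98.90° ✗; |MD| = 17.70 ✓.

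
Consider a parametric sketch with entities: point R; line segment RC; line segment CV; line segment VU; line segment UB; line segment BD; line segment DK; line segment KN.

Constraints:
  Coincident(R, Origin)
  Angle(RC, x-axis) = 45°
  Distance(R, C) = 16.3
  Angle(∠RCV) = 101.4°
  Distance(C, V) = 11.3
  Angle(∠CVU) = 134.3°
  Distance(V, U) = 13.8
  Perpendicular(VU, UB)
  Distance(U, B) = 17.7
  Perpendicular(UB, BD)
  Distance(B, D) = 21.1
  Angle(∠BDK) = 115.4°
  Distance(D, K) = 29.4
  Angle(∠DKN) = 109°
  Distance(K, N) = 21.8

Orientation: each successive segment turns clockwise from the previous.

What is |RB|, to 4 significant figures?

13.09

R is at the origin; RC runs at 45.0° with length 16.3, so C = (11.53, 11.53). ∠RCV = 101.4° gives CV at -33.60° from the x-axis; with |CV| = 11.3, V = (20.94, 5.273). ∠CVU = 134.3° gives VU at -79.30° from the x-axis; with |VU| = 13.8, U = (23.50, -8.288). VU is perpendicular to UB, so UB runs at -169.3°; with |UB| = 17.7, B = (6.108, -11.57). Then |RB| = |B − R| = 13.09.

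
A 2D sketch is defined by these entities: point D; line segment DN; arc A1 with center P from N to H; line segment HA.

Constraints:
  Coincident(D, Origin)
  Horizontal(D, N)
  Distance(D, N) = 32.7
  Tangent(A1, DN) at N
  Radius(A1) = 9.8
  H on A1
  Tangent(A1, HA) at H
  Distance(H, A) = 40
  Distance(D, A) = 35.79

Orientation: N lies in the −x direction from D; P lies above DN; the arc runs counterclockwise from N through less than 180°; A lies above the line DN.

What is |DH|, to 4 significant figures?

25.19

D is at the origin; D and N share the same y with |DN| = 32.7 and N on the −x side, so N = (-32.70, 0.000). A1 meets DN tangentially, so PN is at right angles to DN, so P = N + (0, 9.8) = (-32.70, 9.800). Since PH ⟂ HA (tangency), |PA| = √(9.8² + 40.0²) = 41.18 regardless of where H sits on A1. So A lies on both circle(D, 35.79) and circle(P, 41.18); the above-DN intersection is A = (-0.7474, 35.78). H is the foot of the tangent from A: H = (-24.89, 3.886).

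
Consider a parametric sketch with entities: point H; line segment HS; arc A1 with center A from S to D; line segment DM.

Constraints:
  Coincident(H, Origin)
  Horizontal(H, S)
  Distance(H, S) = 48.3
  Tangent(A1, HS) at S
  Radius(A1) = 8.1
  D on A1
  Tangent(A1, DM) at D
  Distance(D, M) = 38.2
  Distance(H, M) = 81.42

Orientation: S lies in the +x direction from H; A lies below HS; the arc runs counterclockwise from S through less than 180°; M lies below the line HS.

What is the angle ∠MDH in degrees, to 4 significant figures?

155.7°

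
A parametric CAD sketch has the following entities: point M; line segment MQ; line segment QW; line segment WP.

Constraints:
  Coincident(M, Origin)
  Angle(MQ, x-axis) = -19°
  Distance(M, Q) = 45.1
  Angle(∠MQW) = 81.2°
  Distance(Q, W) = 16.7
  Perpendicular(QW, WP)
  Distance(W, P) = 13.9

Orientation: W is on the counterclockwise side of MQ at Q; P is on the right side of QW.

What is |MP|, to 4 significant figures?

59.28

M is at the origin; MQ runs at -19.0° with length 45.1, so Q = 45.1·(cos -19.0°, sin -19.0°) = (42.64, -14.68). ∠MQW = 81.2°, so QW runs at -19.0° + (180° − 81.2°) = 79.80° from the x-axis; with |QW| = 16.7, W = Q + 16.7·(cos 79.80°, sin 79.80°) = (45.60, 1.753). QW is perpendicular to WP; with |WP| = 13.9 on the right of QW, P = W + 13.9·(0.9842, -0.1771) = (59.28, -0.7085). Then |MP| = |P − M| = 59.28.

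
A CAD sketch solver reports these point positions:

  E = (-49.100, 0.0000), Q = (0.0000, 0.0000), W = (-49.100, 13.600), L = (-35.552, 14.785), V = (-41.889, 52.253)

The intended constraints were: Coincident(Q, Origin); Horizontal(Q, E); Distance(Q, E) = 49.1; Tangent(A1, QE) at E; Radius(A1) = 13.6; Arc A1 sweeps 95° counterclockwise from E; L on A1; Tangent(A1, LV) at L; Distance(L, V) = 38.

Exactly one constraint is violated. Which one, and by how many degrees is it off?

Tangent(A1, LV) at L — off by 4.60°.

Q = (0.00, 0.00) ✓; Q.y = 0.00, E.y = 0.00 ✓; |QE| = 49.10 ✓; ∠(WE, EQ) = 90.00° ✓; |WE| = 13.60 ✓; bearing(W→L) − bearing(W→E) = 95.00° ✓; |WL| = 13.60 ✓; ∠(WL, LV) = 85.40° ✗; |LV| = 38.00 ✓.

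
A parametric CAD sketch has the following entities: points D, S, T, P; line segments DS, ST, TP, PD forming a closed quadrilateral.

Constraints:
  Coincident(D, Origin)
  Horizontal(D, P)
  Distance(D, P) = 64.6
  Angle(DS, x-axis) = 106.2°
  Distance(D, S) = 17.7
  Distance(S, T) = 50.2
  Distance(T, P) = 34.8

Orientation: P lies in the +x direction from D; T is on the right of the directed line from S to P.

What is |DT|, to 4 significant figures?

36.78

D is at the origin; D and P share the same y with |DP| = 64.6 and P in +x, so P = (64.6, 0). DS runs at 106.2° with |DS| = 17.7, so S = (-4.938, 17.00). T is determined by |ST| = 50.2 and |TP| = 34.8 together: it lies at the intersection of circle(S, 50.2) and circle(P, 34.8). With |SP| = 71.59, the foot of the radical line on SP is 44.94 from S and the perpendicular offset is √(50.2² − 44.94²) = 22.38. Taking the right-of-SP solution: T = (33.40, -15.41).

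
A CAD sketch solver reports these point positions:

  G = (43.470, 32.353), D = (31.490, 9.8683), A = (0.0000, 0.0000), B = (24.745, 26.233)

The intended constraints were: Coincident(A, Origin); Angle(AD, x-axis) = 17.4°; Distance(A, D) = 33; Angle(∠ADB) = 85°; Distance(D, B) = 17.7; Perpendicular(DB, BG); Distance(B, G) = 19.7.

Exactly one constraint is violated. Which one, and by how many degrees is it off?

Perpendicular(DB, BG) — off by 4.30°.

A = (0.00, 0.00) ✓; AD at 17.40° ✓; |AD| = 33.00 ✓; ∠ADB = 85.00° ✓; |DB| = 17.70 ✓; ∠(DB, BG) = 94.30° ✗; |BG| = 19.70 ✓.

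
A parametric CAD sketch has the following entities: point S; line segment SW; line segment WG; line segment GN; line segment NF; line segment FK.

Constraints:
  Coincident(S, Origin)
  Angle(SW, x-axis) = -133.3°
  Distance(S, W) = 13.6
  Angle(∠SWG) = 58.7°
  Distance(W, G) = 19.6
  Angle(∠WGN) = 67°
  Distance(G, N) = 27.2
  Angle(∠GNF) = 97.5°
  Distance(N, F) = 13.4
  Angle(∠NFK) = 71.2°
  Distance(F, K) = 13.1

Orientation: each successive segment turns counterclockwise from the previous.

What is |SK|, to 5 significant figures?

3.7555

∠GNF = 97.5° gives NF at -176.50° from the x-axis; with |NF| = 13.4, F = (-8.7204, 11.909). ∠NFK = 71.2° gives FK at -67.700° from the x-axis; with |FK| = 13.1, K = (-3.7496, -0.21082). Then |SK| = |K − S| = 3.7555.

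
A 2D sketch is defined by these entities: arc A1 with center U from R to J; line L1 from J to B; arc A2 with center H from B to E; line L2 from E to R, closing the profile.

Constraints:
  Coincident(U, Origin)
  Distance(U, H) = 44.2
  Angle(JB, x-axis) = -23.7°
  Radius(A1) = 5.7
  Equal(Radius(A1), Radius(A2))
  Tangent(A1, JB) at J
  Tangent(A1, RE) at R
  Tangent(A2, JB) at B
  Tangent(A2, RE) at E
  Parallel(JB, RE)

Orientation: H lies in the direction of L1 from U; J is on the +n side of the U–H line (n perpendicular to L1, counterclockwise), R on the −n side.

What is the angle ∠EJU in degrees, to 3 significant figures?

75.5°

The slot axis is L1's direction at -23.7°, so u = (cos -23.7°, sin -23.7°) = (0.916, -0.402) and n = (−sin -23.7°, cos -23.7°) = (0.402, 0.916). U is at the origin and H lies 44.2 along u from U, so H = 44.2·u = (40.5, -17.8). Tangency of A1 to both parallel lines with radius 5.7 puts J and R at U ± 5.7·n: J = (2.29, 5.22), R = (-2.29, -5.22). Equal radii place B and E the same way about H: B = H + 5.7·n = (42.8, -12.5), E = H − 5.7·n = (38.2, -23.0). Then cos ∠EJU = JE·JU / (|JE||JU|), giving 75.5°.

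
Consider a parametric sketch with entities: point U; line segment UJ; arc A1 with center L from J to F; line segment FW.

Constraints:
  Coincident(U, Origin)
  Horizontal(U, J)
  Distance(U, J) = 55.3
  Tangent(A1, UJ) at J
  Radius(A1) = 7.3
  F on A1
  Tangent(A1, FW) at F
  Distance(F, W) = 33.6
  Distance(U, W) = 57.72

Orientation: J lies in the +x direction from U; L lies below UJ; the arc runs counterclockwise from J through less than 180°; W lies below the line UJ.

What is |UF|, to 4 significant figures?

48.49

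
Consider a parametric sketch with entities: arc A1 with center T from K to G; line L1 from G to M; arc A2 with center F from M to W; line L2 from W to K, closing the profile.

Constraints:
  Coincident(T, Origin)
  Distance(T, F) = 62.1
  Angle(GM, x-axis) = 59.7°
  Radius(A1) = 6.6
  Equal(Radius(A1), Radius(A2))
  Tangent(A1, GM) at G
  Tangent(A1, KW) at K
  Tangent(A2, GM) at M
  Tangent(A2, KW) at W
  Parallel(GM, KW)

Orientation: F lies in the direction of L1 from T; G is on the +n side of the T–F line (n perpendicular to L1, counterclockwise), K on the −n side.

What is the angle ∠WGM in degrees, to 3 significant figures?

12.0°

The slot axis is L1's direction at 59.7°, so u = (cos 59.7°, sin 59.7°) = (0.505, 0.863) and n = (−sin 59.7°, cos 59.7°) = (-0.863, 0.505). T is at the origin and F lies 62.1 along u from T, so F = 62.1·u = (31.3, 53.6). Tangency of A1 to both parallel lines with radius 6.6 puts G and K at T ± 6.6·n: G = (-5.70, 3.33), K = (5.70, -3.33). Equal radii place M and W the same way about F: M = F + 6.6·n = (25.6, 56.9), W = F − 6.6·n = (37.0, 50.3). Then cos ∠WGM = GW·GM / (|GW||GM|), giving 12.0°.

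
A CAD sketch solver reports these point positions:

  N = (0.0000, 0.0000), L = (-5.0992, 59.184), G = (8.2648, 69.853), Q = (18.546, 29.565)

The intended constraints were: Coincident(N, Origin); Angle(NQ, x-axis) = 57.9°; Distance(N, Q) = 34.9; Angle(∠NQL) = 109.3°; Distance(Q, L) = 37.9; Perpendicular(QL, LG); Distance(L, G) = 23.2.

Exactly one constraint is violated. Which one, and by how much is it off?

Distance(L, G) = 23.2 — off by 6.10.

N = (0.00, 0.00) ✓; NQ at 57.90° ✓; |NQ| = 34.90 ✓; ∠NQL = 109.3° ✓; |QL| = 37.90 ✓; ∠(QL, LG) = 90.00° ✓; |LG| = 17.10 ✗.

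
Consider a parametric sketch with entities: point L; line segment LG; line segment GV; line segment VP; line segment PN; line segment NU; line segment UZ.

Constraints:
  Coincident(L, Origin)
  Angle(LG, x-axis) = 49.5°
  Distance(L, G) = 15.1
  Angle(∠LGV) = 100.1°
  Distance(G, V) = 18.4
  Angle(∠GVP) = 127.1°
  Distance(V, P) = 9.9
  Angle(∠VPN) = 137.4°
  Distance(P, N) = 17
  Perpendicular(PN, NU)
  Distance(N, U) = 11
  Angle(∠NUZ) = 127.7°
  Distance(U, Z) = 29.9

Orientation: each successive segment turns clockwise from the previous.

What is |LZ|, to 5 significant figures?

16.471

PN ⟂ NU, so NU runs at 144.10°; with |NU| = 11.0, U = (7.9532, -14.982). ∠NUZ = 127.7° gives UZ at 91.800° from the x-axis; with |UZ| = 29.9, Z = (7.0140, 14.903). Then |LZ| = |Z − L| = 16.471.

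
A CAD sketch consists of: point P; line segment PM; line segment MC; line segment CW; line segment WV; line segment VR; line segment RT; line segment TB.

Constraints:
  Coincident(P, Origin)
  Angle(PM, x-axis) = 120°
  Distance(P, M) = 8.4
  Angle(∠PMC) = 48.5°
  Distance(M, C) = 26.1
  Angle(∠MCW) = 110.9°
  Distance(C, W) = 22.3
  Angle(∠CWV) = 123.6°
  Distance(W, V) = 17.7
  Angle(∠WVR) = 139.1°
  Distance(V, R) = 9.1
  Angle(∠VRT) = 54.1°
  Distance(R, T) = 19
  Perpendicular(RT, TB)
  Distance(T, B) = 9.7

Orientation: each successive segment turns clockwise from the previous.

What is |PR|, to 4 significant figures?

32.47

P is at the origin; PM runs at 120.0° with length 8.4, so M = (-4.200, 7.275). ∠PMC = 48.5° gives MC at -11.50° from the x-axis; with |MC| = 26.1, C = (21.38, 2.071). ∠MCW = 110.9° gives CW at -80.60° from the x-axis; with |CW| = 22.3, W = (25.02, -19.93). ∠CWV = 123.6° gives WV at -137.0° from the x-axis; with |WV| = 17.7, V = (12.07, -32.00). ∠WVR = 139.1° gives VR at -177.9° from the x-axis; with |VR| = 9.1, R = (2.979, -32.33). Then |PR| = |R − P| = 32.47.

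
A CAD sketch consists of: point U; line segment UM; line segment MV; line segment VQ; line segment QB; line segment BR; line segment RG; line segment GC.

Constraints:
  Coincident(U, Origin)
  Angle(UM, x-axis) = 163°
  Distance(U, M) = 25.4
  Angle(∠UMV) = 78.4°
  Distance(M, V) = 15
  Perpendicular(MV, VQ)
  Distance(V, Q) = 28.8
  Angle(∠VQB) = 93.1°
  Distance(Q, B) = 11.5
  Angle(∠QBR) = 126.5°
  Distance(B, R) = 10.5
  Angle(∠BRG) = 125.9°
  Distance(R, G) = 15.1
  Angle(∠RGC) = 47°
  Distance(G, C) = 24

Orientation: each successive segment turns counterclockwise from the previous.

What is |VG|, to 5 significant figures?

15.883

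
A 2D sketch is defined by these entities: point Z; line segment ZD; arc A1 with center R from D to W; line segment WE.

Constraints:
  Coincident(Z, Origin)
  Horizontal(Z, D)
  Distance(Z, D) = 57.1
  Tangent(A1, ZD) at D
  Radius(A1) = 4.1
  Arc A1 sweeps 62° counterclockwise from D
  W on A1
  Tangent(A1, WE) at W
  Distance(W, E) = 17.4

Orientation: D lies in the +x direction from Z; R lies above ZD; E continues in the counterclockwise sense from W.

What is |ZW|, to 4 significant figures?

60.76

The tangent condition forces RD to be normal to ZD, so R = D + (0, 4.1) = (57.10, 4.100). On A1, D sits at bearing -90° from R; a 62° counterclockwise sweep puts W at bearing -28°, so W = R + 4.1·(cos -28°, sin -28°) = (60.72, 2.175). Then |ZW| = |W − Z| = 60.76.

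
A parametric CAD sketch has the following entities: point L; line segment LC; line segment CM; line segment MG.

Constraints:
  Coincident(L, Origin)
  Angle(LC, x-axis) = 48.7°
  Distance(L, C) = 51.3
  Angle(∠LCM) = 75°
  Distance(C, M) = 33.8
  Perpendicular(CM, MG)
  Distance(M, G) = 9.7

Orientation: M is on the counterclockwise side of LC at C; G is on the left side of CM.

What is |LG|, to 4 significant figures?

44.83

L is at the origin; LC runs at 48.7° with length 51.3, so C = 51.3·(cos 48.7°, sin 48.7°) = (33.86, 38.54). ∠LCM = 75.0°, so CM runs at 48.7° + (180° − 75.0°) = 153.7° from the x-axis; with |CM| = 33.8, M = C + 33.8·(cos 153.7°, sin 153.7°) = (3.557, 53.52). CM is perpendicular to MG; with |MG| = 9.7 on the left of CM, G = M + 9.7·(-0.4431, -0.8965) = (-0.7409, 44.82). Then |LG| = |G − L| = 44.83.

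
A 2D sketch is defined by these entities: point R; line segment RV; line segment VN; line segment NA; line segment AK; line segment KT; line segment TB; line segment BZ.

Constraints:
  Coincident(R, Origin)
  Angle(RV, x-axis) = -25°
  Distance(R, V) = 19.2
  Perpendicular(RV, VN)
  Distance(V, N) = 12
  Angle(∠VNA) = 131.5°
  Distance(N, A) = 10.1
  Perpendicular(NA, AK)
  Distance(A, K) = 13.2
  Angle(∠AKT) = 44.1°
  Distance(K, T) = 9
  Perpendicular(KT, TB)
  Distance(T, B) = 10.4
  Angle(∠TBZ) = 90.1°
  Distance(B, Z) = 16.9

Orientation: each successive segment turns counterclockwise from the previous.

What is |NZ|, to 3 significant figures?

25.8

R is at the origin; RV runs at -25.0° with length 19.2, so V = (17.4, -8.11). The perpendicularity gives VN at right angles to RV, so VN runs at 65.0°; with |VN| = 12.0, N = (22.5, 2.76). ∠VNA = 131.5° gives NA at 114° from the x-axis; with |NA| = 10.1, A = (18.4, 12.0). NA is perpendicular to AK, so AK runs at -156°; with |AK| = 13.2, K = (6.34, 6.76). ∠AKT = 44.1° gives KT at -20.6° from the x-axis; with |KT| = 9.0, T = (14.8, 3.59). The perpendicularity gives TB at right angles to KT, so TB runs at 69.4°; with |TB| = 10.4, B = (18.4, 13.3). ∠TBZ = 90.1° gives BZ at 159° from the x-axis; with |BZ| = 16.9, Z = (2.61, 19.3). Then |NZ| = |Z − N| = 25.8.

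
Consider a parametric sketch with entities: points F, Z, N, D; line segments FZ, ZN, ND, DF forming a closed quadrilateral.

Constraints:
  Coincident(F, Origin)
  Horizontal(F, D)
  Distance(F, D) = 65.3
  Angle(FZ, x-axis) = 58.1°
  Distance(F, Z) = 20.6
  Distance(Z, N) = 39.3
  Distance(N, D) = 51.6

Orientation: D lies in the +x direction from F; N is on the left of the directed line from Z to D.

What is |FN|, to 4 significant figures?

59.47

F is at the origin; F and D share the same y with |FD| = 65.3 and D in +x, so D = (65.3, 0). FZ runs at 58.1° with |FZ| = 20.6, so Z = (10.89, 17.49). N is determined by |ZN| = 39.3 and |ND| = 51.6 together: it lies at the intersection of circle(Z, 39.3) and circle(D, 51.6). With |ZD| = 57.16, the foot of the radical line on ZD is 18.80 from Z and the perpendicular offset is √(39.3² − 18.80²) = 34.51. Taking the left-of-ZD solution: N = (39.34, 44.60).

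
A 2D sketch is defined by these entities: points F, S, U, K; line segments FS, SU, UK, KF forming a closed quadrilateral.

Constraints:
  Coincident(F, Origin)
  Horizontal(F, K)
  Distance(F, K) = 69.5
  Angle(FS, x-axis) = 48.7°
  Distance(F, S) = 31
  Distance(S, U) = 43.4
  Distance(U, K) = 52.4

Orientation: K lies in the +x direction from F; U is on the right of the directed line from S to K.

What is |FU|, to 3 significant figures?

29.2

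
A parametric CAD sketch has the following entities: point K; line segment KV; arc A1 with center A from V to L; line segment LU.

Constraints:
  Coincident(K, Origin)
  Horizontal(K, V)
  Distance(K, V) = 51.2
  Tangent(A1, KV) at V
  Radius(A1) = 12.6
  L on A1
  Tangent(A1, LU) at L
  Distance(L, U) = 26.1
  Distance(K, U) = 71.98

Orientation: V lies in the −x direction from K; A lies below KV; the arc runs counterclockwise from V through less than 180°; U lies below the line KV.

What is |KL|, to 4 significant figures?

65.29

Checks: |AL| = 12.60 ✓; ∠(AL, LU) = 90.00° ✓; |LU| = 26.10 ✓; |KU| = 71.98 ✓.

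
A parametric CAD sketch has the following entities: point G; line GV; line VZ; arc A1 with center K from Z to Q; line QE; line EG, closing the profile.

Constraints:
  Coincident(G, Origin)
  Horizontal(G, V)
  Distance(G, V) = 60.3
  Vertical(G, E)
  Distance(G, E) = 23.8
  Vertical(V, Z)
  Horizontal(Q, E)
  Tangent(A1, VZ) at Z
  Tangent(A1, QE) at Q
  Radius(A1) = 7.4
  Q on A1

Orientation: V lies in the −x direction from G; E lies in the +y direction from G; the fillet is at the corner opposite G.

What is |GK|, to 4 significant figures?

55.38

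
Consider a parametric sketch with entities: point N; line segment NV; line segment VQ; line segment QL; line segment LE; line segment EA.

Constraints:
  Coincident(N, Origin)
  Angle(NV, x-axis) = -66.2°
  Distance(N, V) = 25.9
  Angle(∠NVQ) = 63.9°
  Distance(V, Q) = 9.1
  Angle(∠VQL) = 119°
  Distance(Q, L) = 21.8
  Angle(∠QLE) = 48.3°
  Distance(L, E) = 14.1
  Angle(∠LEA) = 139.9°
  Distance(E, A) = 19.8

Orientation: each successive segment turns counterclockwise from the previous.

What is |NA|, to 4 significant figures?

28.92

∠QLE = 48.3° gives LE at -117.4° from the x-axis; with |LE| = 14.1, E = (2.048, -8.889). ∠LEA = 139.9° gives EA at -77.30° from the x-axis; with |EA| = 19.8, A = (6.401, -28.20). Then |NA| = |A − N| = 28.92.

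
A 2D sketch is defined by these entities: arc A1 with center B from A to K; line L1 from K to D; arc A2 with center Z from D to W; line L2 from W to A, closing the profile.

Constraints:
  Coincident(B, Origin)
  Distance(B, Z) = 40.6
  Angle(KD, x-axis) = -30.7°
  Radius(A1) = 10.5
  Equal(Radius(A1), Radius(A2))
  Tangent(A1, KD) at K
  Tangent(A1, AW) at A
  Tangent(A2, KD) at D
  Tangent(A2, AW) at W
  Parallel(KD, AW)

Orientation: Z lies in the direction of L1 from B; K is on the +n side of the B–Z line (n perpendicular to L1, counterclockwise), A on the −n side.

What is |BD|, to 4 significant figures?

41.94

Tangency of A1 to both parallel lines with radius 10.5 puts K and A at B ± 10.5·n: K = (5.361, 9.028), A = (-5.361, -9.028). Equal radii place D and W the same way about Z: D = Z + 10.5·n = (40.27, -11.70), W = Z − 10.5·n = (29.55, -29.76). Then |BD| = |D − B| = 41.94.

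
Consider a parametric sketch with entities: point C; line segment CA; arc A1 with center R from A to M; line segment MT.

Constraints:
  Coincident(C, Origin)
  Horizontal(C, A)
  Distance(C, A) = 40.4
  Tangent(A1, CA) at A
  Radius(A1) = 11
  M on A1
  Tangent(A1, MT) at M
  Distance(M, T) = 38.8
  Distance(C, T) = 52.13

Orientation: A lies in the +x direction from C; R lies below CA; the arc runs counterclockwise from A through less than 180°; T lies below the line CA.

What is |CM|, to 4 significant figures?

30.92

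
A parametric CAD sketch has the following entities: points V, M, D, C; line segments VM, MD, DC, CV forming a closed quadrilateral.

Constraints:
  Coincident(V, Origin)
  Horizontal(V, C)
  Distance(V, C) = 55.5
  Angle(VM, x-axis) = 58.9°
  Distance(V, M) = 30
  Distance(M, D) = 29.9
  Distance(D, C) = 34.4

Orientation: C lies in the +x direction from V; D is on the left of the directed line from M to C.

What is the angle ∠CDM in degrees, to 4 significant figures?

95.10°

Checks: |VC| = 55.50 ✓; |VM| = 30.00 ✓; |MD| = 29.90 ✓; |DC| = 34.40 ✓.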